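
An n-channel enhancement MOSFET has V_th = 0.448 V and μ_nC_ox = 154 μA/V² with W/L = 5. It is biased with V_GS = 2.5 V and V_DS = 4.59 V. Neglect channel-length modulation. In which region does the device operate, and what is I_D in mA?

Saturation; I_D = 1.62 mA

k_n = μ_nC_ox · (W/L) = 0.77 mA/V².
V_ov = V_GS − V_th = 2.5 − 0.448 = 2.05 V.
Since V_DS = 4.59 V ≥ V_ov = 2.05 V, the device is in saturation.
I_D = ½ k_n V_ov² = 0.5 × 0.77 × 2.05² = 1.62 mA.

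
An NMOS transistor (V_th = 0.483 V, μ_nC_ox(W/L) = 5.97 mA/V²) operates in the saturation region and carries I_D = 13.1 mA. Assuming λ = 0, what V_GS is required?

In saturation I_D = ½ k_n (V_GS − V_th)², so V_GS − V_th = √(2 I_D / k_n) = √(2 × 13.1 / 5.97) = 2.09 V.
V_GS = 0.483 + 2.09 = 2.58 V.

V_GS = 2.58 V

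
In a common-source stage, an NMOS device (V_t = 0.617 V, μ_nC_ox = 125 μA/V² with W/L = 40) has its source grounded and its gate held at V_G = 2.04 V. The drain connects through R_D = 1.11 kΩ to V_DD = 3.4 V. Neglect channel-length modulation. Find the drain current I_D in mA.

V_GS = V_G = 2.04 V, so V_ov = 2.04 − 0.617 = 1.42 V.
k_n = μ_nC_ox · (W/L) = 5 mA/V².
Assume saturation: I_D = ½ k_n V_ov² = 0.5 × 5 × 1.42² = 5.06 mA, giving V_DS = V_DD − I_D R_D = 3.4 − 5.06 × 1.11 = -2.22 V.
But -2.22 V < V_ov = 1.42 V, so the device is actually in triode.
In triode I_D = k_n[V_ov V_DS − ½ V_DS²] and I_D = (V_DD − V_DS)/R_D. Equating: 2.78 V_DS² − 8.898 V_DS + 3.4 = 0, giving V_DS = 0.443 V (the root below V_ov).
I_D = (3.4 − 0.443) / 1.11 = 2.66 mA.

I_D = 2.66 mA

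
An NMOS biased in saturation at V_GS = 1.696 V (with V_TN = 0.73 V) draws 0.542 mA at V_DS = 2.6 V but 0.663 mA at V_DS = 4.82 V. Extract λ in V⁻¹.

With V_GS fixed, I_D ∝ (1 + λ V_DS) in saturation, so I_D2/I_D1 = (1 + λ V_DS2)/(1 + λ V_DS1).
0.663/0.542 = 1.223 = (1 + 4.82 λ)/(1 + 2.6 λ).
Solving: λ (I_D1 V_DS2 − I_D2 V_DS1) = I_D2 − I_D1, so λ = (0.663 − 0.542) / (0.542 × 4.82 − 0.663 × 2.6) = 0.121 / 0.889 = 0.136 V⁻¹.

λ = 0.136 V⁻¹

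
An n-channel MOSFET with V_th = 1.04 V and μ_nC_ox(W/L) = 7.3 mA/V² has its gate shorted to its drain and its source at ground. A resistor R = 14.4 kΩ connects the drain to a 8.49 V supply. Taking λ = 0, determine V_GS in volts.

With gate tied to drain, V_GS = V_DS ≥ V_GS − V_th, so the device is in saturation.
KCL at the drain: ½ k_n (V_GS − V_th)² = (V_DD − V_GS)/R.
Let x = V_GS − 1.04. Then 52.6 x² + x − 7.45 = 0, giving x = 0.367 V (positive root), so V_GS = 1.41 V.
I_D = (V_DD − V_GS)/R = (8.49 − 1.41) / 14.4 = 0.492 mA.

V_GS = 1.41 V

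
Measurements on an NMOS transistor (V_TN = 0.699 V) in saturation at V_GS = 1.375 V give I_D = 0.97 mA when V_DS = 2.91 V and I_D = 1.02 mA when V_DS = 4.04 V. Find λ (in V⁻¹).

With V_GS fixed, I_D ∝ (1 + λ V_DS) in saturation, so I_D2/I_D1 = (1 + λ V_DS2)/(1 + λ V_DS1).
1.02/0.97 = 1.052 = (1 + 4.04 λ)/(1 + 2.91 λ).
Solving: λ (I_D1 V_DS2 − I_D2 V_DS1) = I_D2 − I_D1, so λ = (1.02 − 0.97) / (0.97 × 4.04 − 1.02 × 2.91) = 0.05 / 0.951 = 0.0526 V⁻¹.

λ = 0.0526 V⁻¹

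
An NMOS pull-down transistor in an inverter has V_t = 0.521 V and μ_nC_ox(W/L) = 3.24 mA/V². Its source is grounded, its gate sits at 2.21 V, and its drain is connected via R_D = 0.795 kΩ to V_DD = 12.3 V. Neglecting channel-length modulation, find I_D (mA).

I_D = 4.62 mA

V_GS = V_G = 2.21 V, so V_ov = 2.21 − 0.521 = 1.69 V.
Assume saturation: I_D = ½ k_n V_ov² = 0.5 × 3.24 × 1.69² = 4.62 mA, giving V_DS = V_DD − I_D R_D = 12.3 − 4.62 × 0.795 = 8.63 V.
V_DS = 8.63 V ≥ V_ov = 1.69 V, confirming saturation.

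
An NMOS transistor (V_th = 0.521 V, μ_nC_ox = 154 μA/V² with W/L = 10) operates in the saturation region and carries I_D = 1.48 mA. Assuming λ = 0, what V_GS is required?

k_n = μ_nC_ox · (W/L) = 1.54 mA/V².
In saturation I_D = ½ k_n (V_GS − V_th)², so V_GS − V_th = √(2 I_D / k_n) = √(2 × 1.48 / 1.54) = 1.39 V.
V_GS = 0.521 + 1.39 = 1.91 V.

V_GS = 1.91 V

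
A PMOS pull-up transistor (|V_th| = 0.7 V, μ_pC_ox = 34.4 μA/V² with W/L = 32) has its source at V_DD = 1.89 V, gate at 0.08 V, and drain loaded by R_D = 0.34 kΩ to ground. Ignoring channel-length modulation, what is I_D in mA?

I_D = 0.678 mA

V_SG = V_DD − V_G = 1.89 − 0.08 = 1.81 V, so V_ov = 1.81 − 0.7 = 1.11 V.
k_p = μ_pC_ox · (W/L) = 1.101 mA/V².
Assume saturation: I_D = ½ k_p V_ov² = 0.5 × 1.101 × 1.11² = 0.678 mA, giving V_SD = V_DD − I_D R_D = 1.89 − 0.678 × 0.34 = 1.66 V.
V_SD = 1.66 V ≥ V_ov = 1.11 V, confirming saturation.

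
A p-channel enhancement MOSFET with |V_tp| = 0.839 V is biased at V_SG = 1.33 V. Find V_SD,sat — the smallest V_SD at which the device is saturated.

The boundary between triode and saturation is V_SD = V_SG − |V_tp| = V_ov.
V_ov = 1.33 − 0.839 = 0.491 V.

V_SD,sat = 0.491 V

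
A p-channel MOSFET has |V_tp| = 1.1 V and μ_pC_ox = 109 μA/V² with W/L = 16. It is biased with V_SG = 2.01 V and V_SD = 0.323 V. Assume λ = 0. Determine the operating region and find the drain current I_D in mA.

k_p = μ_pC_ox · (W/L) = 1.744 mA/V².
V_ov = V_SG − |V_tp| = 2.01 − 1.1 = 0.91 V.
Since V_SD = 0.323 V < V_ov = 0.91 V, the device is in the triode region.
I_D = k_p [V_ov · V_SD − ½ V_SD²] = 1.744 × [0.91 × 0.323 − 0.5 × 0.323²] = 0.422 mA.

Triode; I_D = 0.422 mA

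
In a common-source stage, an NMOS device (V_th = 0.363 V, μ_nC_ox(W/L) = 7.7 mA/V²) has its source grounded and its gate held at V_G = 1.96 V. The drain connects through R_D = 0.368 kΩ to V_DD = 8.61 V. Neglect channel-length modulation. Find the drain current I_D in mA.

I_D = 9.82 mA

V_GS = V_G = 1.96 V, so V_ov = 1.96 − 0.363 = 1.6 V.
Assume saturation: I_D = ½ k_n V_ov² = 0.5 × 7.7 × 1.6² = 9.82 mA, giving V_DS = V_DD − I_D R_D = 8.61 − 9.82 × 0.368 = 5 V.
V_DS = 5 V ≥ V_ov = 1.6 V, confirming saturation.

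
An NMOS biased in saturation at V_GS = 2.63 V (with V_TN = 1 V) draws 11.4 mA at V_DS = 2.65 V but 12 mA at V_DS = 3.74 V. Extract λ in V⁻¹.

With V_GS fixed, I_D ∝ (1 + λ V_DS) in saturation, so I_D2/I_D1 = (1 + λ V_DS2)/(1 + λ V_DS1).
12/11.4 = 1.053 = (1 + 3.74 λ)/(1 + 2.65 λ).
Solving: λ (I_D1 V_DS2 − I_D2 V_DS1) = I_D2 − I_D1, so λ = (12 − 11.4) / (11.4 × 3.74 − 12 × 2.65) = 0.6 / 10.8 = 0.0554 V⁻¹.

λ = 0.0554 V⁻¹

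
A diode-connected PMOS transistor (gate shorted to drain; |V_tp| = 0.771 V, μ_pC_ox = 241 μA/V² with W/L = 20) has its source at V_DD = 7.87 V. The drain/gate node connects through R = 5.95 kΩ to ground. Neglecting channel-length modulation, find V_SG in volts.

With gate tied to drain, V_SG = V_SD ≥ V_SG − |V_tp|, so the device is in saturation.
k_p = μ_pC_ox · (W/L) = 4.82 mA/V².
KCL at the drain: ½ k_p (V_SG − |V_tp|)² = (V_DD − V_SG)/R.
Let x = V_SG − 0.771. Then 14.3 x² + x − 7.099 = 0, giving x = 0.67 V (positive root), so V_SG = 1.44 V.
I_D = (V_DD − V_SG)/R = (7.87 − 1.44) / 5.95 = 1.08 mA.

V_SG = 1.44 V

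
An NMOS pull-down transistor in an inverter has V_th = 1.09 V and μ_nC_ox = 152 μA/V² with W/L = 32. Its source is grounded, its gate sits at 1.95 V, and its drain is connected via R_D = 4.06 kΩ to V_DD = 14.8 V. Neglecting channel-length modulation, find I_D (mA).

V_GS = V_G = 1.95 V, so V_ov = 1.95 − 1.09 = 0.86 V.
k_n = μ_nC_ox · (W/L) = 4.864 mA/V².
Assume saturation: I_D = ½ k_n V_ov² = 0.5 × 4.864 × 0.86² = 1.8 mA, giving V_DS = V_DD − I_D R_D = 14.8 − 1.8 × 4.06 = 7.5 V.
V_DS = 7.5 V ≥ V_ov = 0.86 V, confirming saturation.

I_D = 1.80 mA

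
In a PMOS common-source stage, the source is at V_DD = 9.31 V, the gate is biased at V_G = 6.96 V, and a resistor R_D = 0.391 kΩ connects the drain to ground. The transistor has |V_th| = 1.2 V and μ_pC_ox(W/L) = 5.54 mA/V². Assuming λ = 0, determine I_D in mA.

V_SG = V_DD − V_G = 9.31 − 6.96 = 2.35 V, so V_ov = 2.35 − 1.2 = 1.15 V.
Assume saturation: I_D = ½ k_p V_ov² = 0.5 × 5.54 × 1.15² = 3.66 mA, giving V_SD = V_DD − I_D R_D = 9.31 − 3.66 × 0.391 = 7.88 V.
V_SD = 7.88 V ≥ V_ov = 1.15 V, confirming saturation.

I_D = 3.66 mA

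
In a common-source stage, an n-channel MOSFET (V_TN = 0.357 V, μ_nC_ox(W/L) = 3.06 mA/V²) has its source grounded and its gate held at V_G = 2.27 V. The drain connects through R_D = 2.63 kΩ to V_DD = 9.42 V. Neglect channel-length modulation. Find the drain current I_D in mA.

I_D = 3.32 mA

V_GS = V_G = 2.27 V, so V_ov = 2.27 − 0.357 = 1.91 V.
Assume saturation: I_D = ½ k_n V_ov² = 0.5 × 3.06 × 1.91² = 5.6 mA, giving V_DS = V_DD − I_D R_D = 9.42 − 5.6 × 2.63 = -5.31 V.
But -5.31 V < V_ov = 1.91 V, so the device is actually in triode.
In triode I_D = k_n[V_ov V_DS − ½ V_DS²] and I_D = (V_DD − V_DS)/R_D. Equating: 4.02 V_DS² − 16.4 V_DS + 9.42 = 0, giving V_DS = 0.692 V (the root below V_ov).
I_D = (9.42 − 0.692) / 2.63 = 3.32 mA.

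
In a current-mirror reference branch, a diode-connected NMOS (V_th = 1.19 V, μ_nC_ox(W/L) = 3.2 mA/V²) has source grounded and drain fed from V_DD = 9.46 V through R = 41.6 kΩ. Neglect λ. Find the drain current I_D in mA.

With gate tied to drain, V_GS = V_DS ≥ V_GS − V_th, so the device is in saturation.
KCL at the drain: ½ k_n (V_GS − V_th)² = (V_DD − V_GS)/R.
Let x = V_GS − 1.19. Then 66.6 x² + x − 8.27 = 0, giving x = 0.345 V (positive root), so V_GS = 1.54 V.
I_D = (V_DD − V_GS)/R = (9.46 − 1.54) / 41.6 = 0.191 mA.

I_D = 0.191 mA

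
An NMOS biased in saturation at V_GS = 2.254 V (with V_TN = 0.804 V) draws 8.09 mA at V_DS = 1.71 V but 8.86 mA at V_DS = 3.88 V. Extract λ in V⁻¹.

With V_GS fixed, I_D ∝ (1 + λ V_DS) in saturation, so I_D2/I_D1 = (1 + λ V_DS2)/(1 + λ V_DS1).
8.86/8.09 = 1.095 = (1 + 3.88 λ)/(1 + 1.71 λ).
Solving: λ (I_D1 V_DS2 − I_D2 V_DS1) = I_D2 − I_D1, so λ = (8.86 − 8.09) / (8.09 × 3.88 − 8.86 × 1.71) = 0.77 / 16.2 = 0.0474 V⁻¹.

λ = 0.0474 V⁻¹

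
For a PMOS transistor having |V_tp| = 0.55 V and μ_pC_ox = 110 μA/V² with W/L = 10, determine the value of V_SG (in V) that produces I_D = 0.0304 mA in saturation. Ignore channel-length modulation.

V_SG = 0.785 V

k_p = μ_pC_ox · (W/L) = 1.1 mA/V².
In saturation I_D = ½ k_p (V_SG − |V_tp|)², so V_SG − |V_tp| = √(2 I_D / k_p) = √(2 × 0.0304 / 1.1) = 0.235 V.
V_SG = 0.55 + 0.235 = 0.785 V.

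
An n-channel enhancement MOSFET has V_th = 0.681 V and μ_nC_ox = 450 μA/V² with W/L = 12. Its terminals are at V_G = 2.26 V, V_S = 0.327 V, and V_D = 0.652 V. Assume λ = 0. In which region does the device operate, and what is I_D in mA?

Triode; I_D = 1.91 mA

V_GS = V_G − V_S = 2.26 − 0.327 = 1.93 V; V_DS = V_D − V_S = 0.652 − 0.327 = 0.325 V.
k_n = μ_nC_ox · (W/L) = 5.4 mA/V².
V_ov = V_GS − V_th = 1.93 − 0.681 = 1.25 V.
Since V_DS = 0.325 V < V_ov = 1.25 V, the device is in the triode region.
I_D = k_n [V_ov · V_DS − ½ V_DS²] = 5.4 × [1.25 × 0.325 − 0.5 × 0.325²] = 1.91 mA.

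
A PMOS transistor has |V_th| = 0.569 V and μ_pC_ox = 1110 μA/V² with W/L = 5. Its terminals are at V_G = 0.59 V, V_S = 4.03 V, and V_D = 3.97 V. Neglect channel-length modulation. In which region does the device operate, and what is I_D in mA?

V_SG = V_S − V_G = 4.03 − 0.59 = 3.44 V; V_SD = V_S − V_D = 4.03 − 3.97 = 0.06 V.
k_p = μ_pC_ox · (W/L) = 5.55 mA/V².
V_ov = V_SG − |V_th| = 3.44 − 0.569 = 2.87 V.
Since V_SD = 0.06 V < V_ov = 2.87 V, the device is in the triode region.
I_D = k_p [V_ov · V_SD − ½ V_SD²] = 5.55 × [2.87 × 0.06 − 0.5 × 0.06²] = 0.946 mA.

Triode; I_D = 0.946 mA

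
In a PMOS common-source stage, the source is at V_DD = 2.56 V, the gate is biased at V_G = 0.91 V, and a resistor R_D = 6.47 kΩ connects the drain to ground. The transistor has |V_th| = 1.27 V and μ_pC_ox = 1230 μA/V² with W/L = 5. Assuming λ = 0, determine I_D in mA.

I_D = 0.362 mA

V_SG = V_DD − V_G = 2.56 − 0.91 = 1.65 V, so V_ov = 1.65 − 1.27 = 0.38 V.
k_p = μ_pC_ox · (W/L) = 6.15 mA/V².
Assume saturation: I_D = ½ k_p V_ov² = 0.5 × 6.15 × 0.38² = 0.444 mA, giving V_SD = V_DD − I_D R_D = 2.56 − 0.444 × 6.47 = -0.313 V.
But -0.313 V < V_ov = 0.38 V, so the device is actually in triode.
In triode I_D = k_p[V_ov V_SD − ½ V_SD²] and I_D = (V_DD − V_SD)/R_D. Equating: 19.9 V_SD² − 16.12 V_SD + 2.56 = 0, giving V_SD = 0.217 V (the root below V_ov).
I_D = (2.56 − 0.217) / 6.47 = 0.362 mA.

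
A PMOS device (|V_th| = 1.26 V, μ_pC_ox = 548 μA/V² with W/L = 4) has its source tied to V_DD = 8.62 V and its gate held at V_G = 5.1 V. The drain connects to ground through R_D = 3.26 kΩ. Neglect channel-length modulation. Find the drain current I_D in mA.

V_SG = V_DD − V_G = 8.62 − 5.1 = 3.52 V, so V_ov = 3.52 − 1.26 = 2.26 V.
k_p = μ_pC_ox · (W/L) = 2.192 mA/V².
Assume saturation: I_D = ½ k_p V_ov² = 0.5 × 2.192 × 2.26² = 5.6 mA, giving V_SD = V_DD − I_D R_D = 8.62 − 5.6 × 3.26 = -9.63 V.
But -9.63 V < V_ov = 2.26 V, so the device is actually in triode.
In triode I_D = k_p[V_ov V_SD − ½ V_SD²] and I_D = (V_DD − V_SD)/R_D. Equating: 3.57 V_SD² − 17.15 V_SD + 8.62 = 0, giving V_SD = 0.57 V (the root below V_ov).
I_D = (8.62 − 0.57) / 3.26 = 2.47 mA.

I_D = 2.47 mA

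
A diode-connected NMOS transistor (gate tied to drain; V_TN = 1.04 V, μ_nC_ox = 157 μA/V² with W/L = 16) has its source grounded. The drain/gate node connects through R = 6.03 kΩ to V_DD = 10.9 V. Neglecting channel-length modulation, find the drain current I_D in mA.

I_D = 1.46 mA

With gate tied to drain, V_GS = V_DS ≥ V_GS − V_TN, so the device is in saturation.
k_n = μ_nC_ox · (W/L) = 2.512 mA/V².
KCL at the drain: ½ k_n (V_GS − V_TN)² = (V_DD − V_GS)/R.
Let x = V_GS − 1.04. Then 7.57 x² + x − 9.86 = 0, giving x = 1.08 V (positive root), so V_GS = 2.12 V.
I_D = (V_DD − V_GS)/R = (10.9 − 2.12) / 6.03 = 1.46 mA.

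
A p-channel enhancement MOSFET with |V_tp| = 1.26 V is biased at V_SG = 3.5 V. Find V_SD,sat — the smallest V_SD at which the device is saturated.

V_SD,sat = 2.24 V

The boundary between triode and saturation is V_SD = V_SG − |V_tp| = V_ov.
V_ov = 3.5 − 1.26 = 2.24 V.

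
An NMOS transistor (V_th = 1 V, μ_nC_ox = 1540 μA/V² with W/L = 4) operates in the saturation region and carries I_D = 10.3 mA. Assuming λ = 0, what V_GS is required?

k_n = μ_nC_ox · (W/L) = 6.16 mA/V².
In saturation I_D = ½ k_n (V_GS − V_th)², so V_GS − V_th = √(2 I_D / k_n) = √(2 × 10.3 / 6.16) = 1.83 V.
V_GS = 1 + 1.83 = 2.83 V.

V_GS = 2.83 V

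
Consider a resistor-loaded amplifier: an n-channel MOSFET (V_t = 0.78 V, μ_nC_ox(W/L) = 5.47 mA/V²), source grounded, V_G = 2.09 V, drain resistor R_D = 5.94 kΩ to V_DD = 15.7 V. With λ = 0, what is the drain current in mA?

V_GS = V_G = 2.09 V, so V_ov = 2.09 − 0.78 = 1.31 V.
Assume saturation: I_D = ½ k_n V_ov² = 0.5 × 5.47 × 1.31² = 4.69 mA, giving V_DS = V_DD − I_D R_D = 15.7 − 4.69 × 5.94 = -12.2 V.
But -12.2 V < V_ov = 1.31 V, so the device is actually in triode.
In triode I_D = k_n[V_ov V_DS − ½ V_DS²] and I_D = (V_DD − V_DS)/R_D. Equating: 16.2 V_DS² − 43.56 V_DS + 15.7 = 0, giving V_DS = 0.429 V (the root below V_ov).
I_D = (15.7 − 0.429) / 5.94 = 2.57 mA.

I_D = 2.57 mA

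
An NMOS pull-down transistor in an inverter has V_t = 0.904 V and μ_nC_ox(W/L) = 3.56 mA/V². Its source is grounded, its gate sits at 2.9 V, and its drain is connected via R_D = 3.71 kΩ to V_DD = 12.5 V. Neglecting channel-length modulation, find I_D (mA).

I_D = 3.23 mA

V_GS = V_G = 2.9 V, so V_ov = 2.9 − 0.904 = 2 V.
Assume saturation: I_D = ½ k_n V_ov² = 0.5 × 3.56 × 2² = 7.09 mA, giving V_DS = V_DD − I_D R_D = 12.5 − 7.09 × 3.71 = -13.8 V.
But -13.8 V < V_ov = 2 V, so the device is actually in triode.
In triode I_D = k_n[V_ov V_DS − ½ V_DS²] and I_D = (V_DD − V_DS)/R_D. Equating: 6.6 V_DS² − 27.36 V_DS + 12.5 = 0, giving V_DS = 0.523 V (the root below V_ov).
I_D = (12.5 − 0.523) / 3.71 = 3.23 mA.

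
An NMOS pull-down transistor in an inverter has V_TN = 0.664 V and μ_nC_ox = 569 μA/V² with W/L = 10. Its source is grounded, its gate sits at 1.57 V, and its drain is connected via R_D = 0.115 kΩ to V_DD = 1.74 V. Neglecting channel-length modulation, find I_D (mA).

I_D = 2.34 mA

V_GS = V_G = 1.57 V, so V_ov = 1.57 − 0.664 = 0.906 V.
k_n = μ_nC_ox · (W/L) = 5.69 mA/V².
Assume saturation: I_D = ½ k_n V_ov² = 0.5 × 5.69 × 0.906² = 2.34 mA, giving V_DS = V_DD − I_D R_D = 1.74 − 2.34 × 0.115 = 1.47 V.
V_DS = 1.47 V ≥ V_ov = 0.906 V, confirming saturation.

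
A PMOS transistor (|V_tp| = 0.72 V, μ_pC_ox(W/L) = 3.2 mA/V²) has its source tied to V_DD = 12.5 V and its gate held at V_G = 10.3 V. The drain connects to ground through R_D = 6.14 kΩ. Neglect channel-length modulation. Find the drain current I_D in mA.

I_D = 1.96 mA

V_SG = V_DD − V_G = 12.5 − 10.3 = 2.2 V, so V_ov = 2.2 − 0.72 = 1.48 V.
Assume saturation: I_D = ½ k_p V_ov² = 0.5 × 3.2 × 1.48² = 3.5 mA, giving V_SD = V_DD − I_D R_D = 12.5 − 3.5 × 6.14 = -9.02 V.
But -9.02 V < V_ov = 1.48 V, so the device is actually in triode.
In triode I_D = k_p[V_ov V_SD − ½ V_SD²] and I_D = (V_DD − V_SD)/R_D. Equating: 9.82 V_SD² − 30.08 V_SD + 12.5 = 0, giving V_SD = 0.496 V (the root below V_ov).
I_D = (12.5 − 0.496) / 6.14 = 1.96 mA.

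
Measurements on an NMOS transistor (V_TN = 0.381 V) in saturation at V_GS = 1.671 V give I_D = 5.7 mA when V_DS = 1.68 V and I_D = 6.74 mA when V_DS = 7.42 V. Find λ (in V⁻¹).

With V_GS fixed, I_D ∝ (1 + λ V_DS) in saturation, so I_D2/I_D1 = (1 + λ V_DS2)/(1 + λ V_DS1).
6.74/5.7 = 1.182 = (1 + 7.42 λ)/(1 + 1.68 λ).
Solving: λ (I_D1 V_DS2 − I_D2 V_DS1) = I_D2 − I_D1, so λ = (6.74 − 5.7) / (5.7 × 7.42 − 6.74 × 1.68) = 1.04 / 31 = 0.0336 V⁻¹.

λ = 0.0336 V⁻¹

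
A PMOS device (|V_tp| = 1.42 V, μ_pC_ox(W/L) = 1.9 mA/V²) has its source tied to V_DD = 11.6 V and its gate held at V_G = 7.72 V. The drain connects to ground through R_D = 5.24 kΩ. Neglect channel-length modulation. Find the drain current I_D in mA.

V_SG = V_DD − V_G = 11.6 − 7.72 = 3.88 V, so V_ov = 3.88 − 1.42 = 2.46 V.
Assume saturation: I_D = ½ k_p V_ov² = 0.5 × 1.9 × 2.46² = 5.75 mA, giving V_SD = V_DD − I_D R_D = 11.6 − 5.75 × 5.24 = -18.5 V.
But -18.5 V < V_ov = 2.46 V, so the device is actually in triode.
In triode I_D = k_p[V_ov V_SD − ½ V_SD²] and I_D = (V_DD − V_SD)/R_D. Equating: 4.98 V_SD² − 25.49 V_SD + 11.6 = 0, giving V_SD = 0.505 V (the root below V_ov).
I_D = (11.6 − 0.505) / 5.24 = 2.12 mA.

I_D = 2.12 mA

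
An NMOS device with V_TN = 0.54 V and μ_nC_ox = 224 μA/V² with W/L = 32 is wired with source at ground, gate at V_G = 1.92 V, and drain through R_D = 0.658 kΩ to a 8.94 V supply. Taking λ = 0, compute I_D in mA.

I_D = 6.83 mA

V_GS = V_G = 1.92 V, so V_ov = 1.92 − 0.54 = 1.38 V.
k_n = μ_nC_ox · (W/L) = 7.168 mA/V².
Assume saturation: I_D = ½ k_n V_ov² = 0.5 × 7.168 × 1.38² = 6.83 mA, giving V_DS = V_DD − I_D R_D = 8.94 − 6.83 × 0.658 = 4.45 V.
V_DS = 4.45 V ≥ V_ov = 1.38 V, confirming saturation.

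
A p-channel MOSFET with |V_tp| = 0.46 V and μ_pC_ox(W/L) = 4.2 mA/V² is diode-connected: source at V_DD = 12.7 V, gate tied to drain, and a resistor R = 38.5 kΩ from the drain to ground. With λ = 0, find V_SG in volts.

V_SG = 0.843 V

With gate tied to drain, V_SG = V_SD ≥ V_SG − |V_tp|, so the device is in saturation.
KCL at the drain: ½ k_p (V_SG − |V_tp|)² = (V_DD − V_SG)/R.
Let x = V_SG − 0.46. Then 80.9 x² + x − 12.24 = 0, giving x = 0.383 V (positive root), so V_SG = 0.843 V.
I_D = (V_DD − V_SG)/R = (12.7 − 0.843) / 38.5 = 0.308 mA.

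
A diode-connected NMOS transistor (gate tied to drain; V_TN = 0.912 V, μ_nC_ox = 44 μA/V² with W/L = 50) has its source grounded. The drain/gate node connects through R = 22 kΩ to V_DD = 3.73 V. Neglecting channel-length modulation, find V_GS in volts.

V_GS = 1.23 V

With gate tied to drain, V_GS = V_DS ≥ V_GS − V_TN, so the device is in saturation.
k_n = μ_nC_ox · (W/L) = 2.2 mA/V².
KCL at the drain: ½ k_n (V_GS − V_TN)² = (V_DD − V_GS)/R.
Let x = V_GS − 0.912. Then 24.2 x² + x − 2.818 = 0, giving x = 0.321 V (positive root), so V_GS = 1.23 V.
I_D = (V_DD − V_GS)/R = (3.73 − 1.23) / 22 = 0.113 mA.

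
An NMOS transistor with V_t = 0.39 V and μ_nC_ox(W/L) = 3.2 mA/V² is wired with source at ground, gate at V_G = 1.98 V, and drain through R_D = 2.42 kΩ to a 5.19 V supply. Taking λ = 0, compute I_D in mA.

V_GS = V_G = 1.98 V, so V_ov = 1.98 − 0.39 = 1.59 V.
Assume saturation: I_D = ½ k_n V_ov² = 0.5 × 3.2 × 1.59² = 4.04 mA, giving V_DS = V_DD − I_D R_D = 5.19 − 4.04 × 2.42 = -4.6 V.
But -4.6 V < V_ov = 1.59 V, so the device is actually in triode.
In triode I_D = k_n[V_ov V_DS − ½ V_DS²] and I_D = (V_DD − V_DS)/R_D. Equating: 3.87 V_DS² − 13.31 V_DS + 5.19 = 0, giving V_DS = 0.448 V (the root below V_ov).
I_D = (5.19 − 0.448) / 2.42 = 1.96 mA.

I_D = 1.96 mA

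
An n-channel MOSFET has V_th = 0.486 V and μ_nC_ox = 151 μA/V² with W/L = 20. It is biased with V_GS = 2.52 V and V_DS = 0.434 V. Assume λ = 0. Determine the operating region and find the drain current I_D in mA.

k_n = μ_nC_ox · (W/L) = 3.02 mA/V².
V_ov = V_GS − V_th = 2.52 − 0.486 = 2.03 V.
Since V_DS = 0.434 V < V_ov = 2.03 V, the device is in the triode region.
I_D = k_n [V_ov · V_DS − ½ V_DS²] = 3.02 × [2.03 × 0.434 − 0.5 × 0.434²] = 2.38 mA.

Triode; I_D = 2.38 mA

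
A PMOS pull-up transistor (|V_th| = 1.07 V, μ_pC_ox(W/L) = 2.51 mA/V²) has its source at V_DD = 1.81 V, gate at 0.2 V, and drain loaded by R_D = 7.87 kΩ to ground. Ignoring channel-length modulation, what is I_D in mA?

V_SG = V_DD − V_G = 1.81 − 0.2 = 1.61 V, so V_ov = 1.61 − 1.07 = 0.54 V.
Assume saturation: I_D = ½ k_p V_ov² = 0.5 × 2.51 × 0.54² = 0.366 mA, giving V_SD = V_DD − I_D R_D = 1.81 − 0.366 × 7.87 = -1.07 V.
But -1.07 V < V_ov = 0.54 V, so the device is actually in triode.
In triode I_D = k_p[V_ov V_SD − ½ V_SD²] and I_D = (V_DD − V_SD)/R_D. Equating: 9.88 V_SD² − 11.67 V_SD + 1.81 = 0, giving V_SD = 0.184 V (the root below V_ov).
I_D = (1.81 − 0.184) / 7.87 = 0.207 mA.

I_D = 0.207 mA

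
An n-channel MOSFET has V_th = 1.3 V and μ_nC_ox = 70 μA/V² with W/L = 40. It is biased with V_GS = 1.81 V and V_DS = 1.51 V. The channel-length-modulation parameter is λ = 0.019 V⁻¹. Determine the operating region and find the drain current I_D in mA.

Saturation; I_D = 0.375 mA

k_n = μ_nC_ox · (W/L) = 2.8 mA/V².
V_ov = V_GS − V_th = 1.81 − 1.3 = 0.51 V.
Since V_DS = 1.51 V ≥ V_ov = 0.51 V, the device is in saturation.
I_D = ½ k_n V_ov² (1 + λ V_DS) = 0.5 × 2.8 × 0.51² × (1 + 0.019 × 1.51) = 0.375 mA.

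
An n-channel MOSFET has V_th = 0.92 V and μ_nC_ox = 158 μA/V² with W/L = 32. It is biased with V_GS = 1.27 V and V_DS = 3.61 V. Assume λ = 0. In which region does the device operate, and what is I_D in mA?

k_n = μ_nC_ox · (W/L) = 5.056 mA/V².
V_ov = V_GS − V_th = 1.27 − 0.92 = 0.35 V.
Since V_DS = 3.61 V ≥ V_ov = 0.35 V, the device is in saturation.
I_D = ½ k_n V_ov² = 0.5 × 5.056 × 0.35² = 0.31 mA.

Saturation; I_D = 0.310 mA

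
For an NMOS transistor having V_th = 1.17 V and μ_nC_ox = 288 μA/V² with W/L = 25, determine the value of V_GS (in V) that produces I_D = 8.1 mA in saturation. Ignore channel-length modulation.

k_n = μ_nC_ox · (W/L) = 7.2 mA/V².
In saturation I_D = ½ k_n (V_GS − V_th)², so V_GS − V_th = √(2 I_D / k_n) = √(2 × 8.1 / 7.2) = 1.5 V.
V_GS = 1.17 + 1.5 = 2.67 V.

V_GS = 2.67 V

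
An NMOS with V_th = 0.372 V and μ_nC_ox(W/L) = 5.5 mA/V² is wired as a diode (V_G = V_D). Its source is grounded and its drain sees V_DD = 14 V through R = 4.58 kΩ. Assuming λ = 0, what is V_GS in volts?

V_GS = 1.37 V

With gate tied to drain, V_GS = V_DS ≥ V_GS − V_th, so the device is in saturation.
KCL at the drain: ½ k_n (V_GS − V_th)² = (V_DD − V_GS)/R.
Let x = V_GS − 0.372. Then 12.6 x² + x − 13.63 = 0, giving x = 1 V (positive root), so V_GS = 1.37 V.
I_D = (V_DD − V_GS)/R = (14 − 1.37) / 4.58 = 2.76 mA.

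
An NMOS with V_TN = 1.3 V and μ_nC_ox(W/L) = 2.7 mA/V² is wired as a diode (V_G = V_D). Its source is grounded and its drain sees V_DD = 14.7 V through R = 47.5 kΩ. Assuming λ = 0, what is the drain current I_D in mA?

I_D = 0.273 mA

With gate tied to drain, V_GS = V_DS ≥ V_GS − V_TN, so the device is in saturation.
KCL at the drain: ½ k_n (V_GS − V_TN)² = (V_DD − V_GS)/R.
Let x = V_GS − 1.3. Then 64.1 x² + x − 13.4 = 0, giving x = 0.449 V (positive root), so V_GS = 1.75 V.
I_D = (V_DD − V_GS)/R = (14.7 − 1.75) / 47.5 = 0.273 mA.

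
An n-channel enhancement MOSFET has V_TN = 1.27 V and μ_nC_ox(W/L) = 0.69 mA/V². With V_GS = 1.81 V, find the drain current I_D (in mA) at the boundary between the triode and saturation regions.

At the boundary V_DS = V_ov = V_GS − V_TN = 1.81 − 1.27 = 0.54 V.
I_D = ½ k_n V_ov² = 0.5 × 0.69 × 0.54² = 0.101 mA.

I_D = 0.101 mA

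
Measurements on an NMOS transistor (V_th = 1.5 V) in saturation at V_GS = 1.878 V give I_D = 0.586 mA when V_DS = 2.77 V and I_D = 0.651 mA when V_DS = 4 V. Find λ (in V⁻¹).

With V_GS fixed, I_D ∝ (1 + λ V_DS) in saturation, so I_D2/I_D1 = (1 + λ V_DS2)/(1 + λ V_DS1).
0.651/0.586 = 1.111 = (1 + 4 λ)/(1 + 2.77 λ).
Solving: λ (I_D1 V_DS2 − I_D2 V_DS1) = I_D2 − I_D1, so λ = (0.651 − 0.586) / (0.586 × 4 − 0.651 × 2.77) = 0.065 / 0.541 = 0.12 V⁻¹.

λ = 0.120 V⁻¹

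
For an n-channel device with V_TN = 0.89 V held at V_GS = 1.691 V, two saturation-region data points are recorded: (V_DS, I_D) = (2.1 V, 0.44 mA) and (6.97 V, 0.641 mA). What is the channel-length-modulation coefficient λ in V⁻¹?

λ = 0.117 V⁻¹

With V_GS fixed, I_D ∝ (1 + λ V_DS) in saturation, so I_D2/I_D1 = (1 + λ V_DS2)/(1 + λ V_DS1).
0.641/0.44 = 1.457 = (1 + 6.97 λ)/(1 + 2.1 λ).
Solving: λ (I_D1 V_DS2 − I_D2 V_DS1) = I_D2 − I_D1, so λ = (0.641 − 0.44) / (0.44 × 6.97 − 0.641 × 2.1) = 0.201 / 1.72 = 0.117 V⁻¹.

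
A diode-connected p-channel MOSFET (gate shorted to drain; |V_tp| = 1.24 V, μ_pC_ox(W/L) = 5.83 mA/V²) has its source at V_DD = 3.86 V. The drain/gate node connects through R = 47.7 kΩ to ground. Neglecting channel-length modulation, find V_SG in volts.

V_SG = 1.37 V

With gate tied to drain, V_SG = V_SD ≥ V_SG − |V_tp|, so the device is in saturation.
KCL at the drain: ½ k_p (V_SG − |V_tp|)² = (V_DD − V_SG)/R.
Let x = V_SG − 1.24. Then 139 x² + x − 2.62 = 0, giving x = 0.134 V (positive root), so V_SG = 1.37 V.
I_D = (V_DD − V_SG)/R = (3.86 − 1.37) / 47.7 = 0.0521 mA.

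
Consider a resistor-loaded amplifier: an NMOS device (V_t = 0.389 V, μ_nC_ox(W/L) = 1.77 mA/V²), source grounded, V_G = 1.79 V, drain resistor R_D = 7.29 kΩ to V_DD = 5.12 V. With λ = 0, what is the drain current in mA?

I_D = 0.661 mA

V_GS = V_G = 1.79 V, so V_ov = 1.79 − 0.389 = 1.4 V.
Assume saturation: I_D = ½ k_n V_ov² = 0.5 × 1.77 × 1.4² = 1.74 mA, giving V_DS = V_DD − I_D R_D = 5.12 − 1.74 × 7.29 = -7.54 V.
But -7.54 V < V_ov = 1.4 V, so the device is actually in triode.
In triode I_D = k_n[V_ov V_DS − ½ V_DS²] and I_D = (V_DD − V_DS)/R_D. Equating: 6.45 V_DS² − 19.08 V_DS + 5.12 = 0, giving V_DS = 0.299 V (the root below V_ov).
I_D = (5.12 − 0.299) / 7.29 = 0.661 mA.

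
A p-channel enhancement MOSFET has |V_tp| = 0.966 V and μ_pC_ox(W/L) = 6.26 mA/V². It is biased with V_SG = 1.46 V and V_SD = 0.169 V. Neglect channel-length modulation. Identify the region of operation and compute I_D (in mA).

Triode; I_D = 0.433 mA

V_ov = V_SG − |V_tp| = 1.46 − 0.966 = 0.494 V.
Since V_SD = 0.169 V < V_ov = 0.494 V, the device is in the triode region.
I_D = k_p [V_ov · V_SD − ½ V_SD²] = 6.26 × [0.494 × 0.169 − 0.5 × 0.169²] = 0.433 mA.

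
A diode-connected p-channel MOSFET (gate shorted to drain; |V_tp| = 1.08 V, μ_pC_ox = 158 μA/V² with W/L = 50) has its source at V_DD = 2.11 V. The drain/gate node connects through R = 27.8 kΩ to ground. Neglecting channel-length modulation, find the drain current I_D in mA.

I_D = 0.0337 mA

With gate tied to drain, V_SG = V_SD ≥ V_SG − |V_tp|, so the device is in saturation.
k_p = μ_pC_ox · (W/L) = 7.9 mA/V².
KCL at the drain: ½ k_p (V_SG − |V_tp|)² = (V_DD − V_SG)/R.
Let x = V_SG − 1.08. Then 110 x² + x − 1.03 = 0, giving x = 0.0924 V (positive root), so V_SG = 1.17 V.
I_D = (V_DD − V_SG)/R = (2.11 − 1.17) / 27.8 = 0.0337 mA.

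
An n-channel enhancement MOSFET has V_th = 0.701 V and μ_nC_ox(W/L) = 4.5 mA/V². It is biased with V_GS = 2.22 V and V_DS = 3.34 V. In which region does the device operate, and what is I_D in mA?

V_ov = V_GS − V_th = 2.22 − 0.701 = 1.52 V.
Since V_DS = 3.34 V ≥ V_ov = 1.52 V, the device is in saturation.
I_D = ½ k_n V_ov² = 0.5 × 4.5 × 1.52² = 5.19 mA.

Saturation; I_D = 5.19 mA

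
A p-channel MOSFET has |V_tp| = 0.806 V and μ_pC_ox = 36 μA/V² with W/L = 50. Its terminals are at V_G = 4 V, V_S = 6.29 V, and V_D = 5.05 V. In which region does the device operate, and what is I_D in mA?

Triode; I_D = 1.93 mA

V_SG = V_S − V_G = 6.29 − 4 = 2.29 V; V_SD = V_S − V_D = 6.29 − 5.05 = 1.24 V.
k_p = μ_pC_ox · (W/L) = 1.8 mA/V².
V_ov = V_SG − |V_tp| = 2.29 − 0.806 = 1.48 V.
Since V_SD = 1.24 V < V_ov = 1.48 V, the device is in the triode region.
I_D = k_p [V_ov · V_SD − ½ V_SD²] = 1.8 × [1.48 × 1.24 − 0.5 × 1.24²] = 1.93 mA.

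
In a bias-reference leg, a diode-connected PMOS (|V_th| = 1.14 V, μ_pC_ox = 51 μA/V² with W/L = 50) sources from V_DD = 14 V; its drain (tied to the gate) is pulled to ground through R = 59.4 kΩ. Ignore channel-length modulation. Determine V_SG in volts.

With gate tied to drain, V_SG = V_SD ≥ V_SG − |V_th|, so the device is in saturation.
k_p = μ_pC_ox · (W/L) = 2.55 mA/V².
KCL at the drain: ½ k_p (V_SG − |V_th|)² = (V_DD − V_SG)/R.
Let x = V_SG − 1.14. Then 75.7 x² + x − 12.86 = 0, giving x = 0.406 V (positive root), so V_SG = 1.55 V.
I_D = (V_DD − V_SG)/R = (14 − 1.55) / 59.4 = 0.21 mA.

V_SG = 1.55 V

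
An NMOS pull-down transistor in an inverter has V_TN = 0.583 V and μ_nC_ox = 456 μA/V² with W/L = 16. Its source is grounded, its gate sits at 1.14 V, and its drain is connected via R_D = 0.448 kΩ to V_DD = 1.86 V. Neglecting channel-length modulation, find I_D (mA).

I_D = 1.13 mA

V_GS = V_G = 1.14 V, so V_ov = 1.14 − 0.583 = 0.557 V.
k_n = μ_nC_ox · (W/L) = 7.296 mA/V².
Assume saturation: I_D = ½ k_n V_ov² = 0.5 × 7.296 × 0.557² = 1.13 mA, giving V_DS = V_DD − I_D R_D = 1.86 − 1.13 × 0.448 = 1.35 V.
V_DS = 1.35 V ≥ V_ov = 0.557 V, confirming saturation.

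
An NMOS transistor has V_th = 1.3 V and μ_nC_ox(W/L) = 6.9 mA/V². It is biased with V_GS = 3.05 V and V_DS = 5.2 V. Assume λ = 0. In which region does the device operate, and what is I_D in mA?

Saturation; I_D = 10.6 mA

V_ov = V_GS − V_th = 3.05 − 1.3 = 1.75 V.
Since V_DS = 5.2 V ≥ V_ov = 1.75 V, the device is in saturation.
I_D = ½ k_n V_ov² = 0.5 × 6.9 × 1.75² = 10.6 mA.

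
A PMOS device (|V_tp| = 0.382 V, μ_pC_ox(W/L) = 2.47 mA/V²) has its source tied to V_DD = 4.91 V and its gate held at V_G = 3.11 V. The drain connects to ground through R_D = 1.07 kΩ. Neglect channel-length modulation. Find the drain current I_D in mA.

I_D = 2.48 mA

V_SG = V_DD − V_G = 4.91 − 3.11 = 1.8 V, so V_ov = 1.8 − 0.382 = 1.42 V.
Assume saturation: I_D = ½ k_p V_ov² = 0.5 × 2.47 × 1.42² = 2.48 mA, giving V_SD = V_DD − I_D R_D = 4.91 − 2.48 × 1.07 = 2.25 V.
V_SD = 2.25 V ≥ V_ov = 1.42 V, confirming saturation.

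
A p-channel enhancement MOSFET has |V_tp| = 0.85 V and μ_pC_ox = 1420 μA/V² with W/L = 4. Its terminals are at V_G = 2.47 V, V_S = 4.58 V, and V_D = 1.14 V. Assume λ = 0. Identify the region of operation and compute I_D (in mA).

V_SG = V_S − V_G = 4.58 − 2.47 = 2.11 V; V_SD = V_S − V_D = 4.58 − 1.14 = 3.44 V.
k_p = μ_pC_ox · (W/L) = 5.68 mA/V².
V_ov = V_SG − |V_tp| = 2.11 − 0.85 = 1.26 V.
Since V_SD = 3.44 V ≥ V_ov = 1.26 V, the device is in saturation.
I_D = ½ k_p V_ov² = 0.5 × 5.68 × 1.26² = 4.51 mA.

Saturation; I_D = 4.51 mA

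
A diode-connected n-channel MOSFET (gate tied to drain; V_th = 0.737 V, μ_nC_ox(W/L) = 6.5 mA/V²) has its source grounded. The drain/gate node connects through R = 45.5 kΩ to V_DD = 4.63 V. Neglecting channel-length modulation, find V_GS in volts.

With gate tied to drain, V_GS = V_DS ≥ V_GS − V_th, so the device is in saturation.
KCL at the drain: ½ k_n (V_GS − V_th)² = (V_DD − V_GS)/R.
Let x = V_GS − 0.737. Then 148 x² + x − 3.893 = 0, giving x = 0.159 V (positive root), so V_GS = 0.896 V.
I_D = (V_DD − V_GS)/R = (4.63 − 0.896) / 45.5 = 0.0821 mA.

V_GS = 0.896 V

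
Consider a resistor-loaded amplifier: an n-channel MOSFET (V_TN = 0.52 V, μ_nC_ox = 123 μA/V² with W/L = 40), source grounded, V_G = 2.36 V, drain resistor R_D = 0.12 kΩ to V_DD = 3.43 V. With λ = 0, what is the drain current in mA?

I_D = 8.33 mA

V_GS = V_G = 2.36 V, so V_ov = 2.36 − 0.52 = 1.84 V.
k_n = μ_nC_ox · (W/L) = 4.92 mA/V².
Assume saturation: I_D = ½ k_n V_ov² = 0.5 × 4.92 × 1.84² = 8.33 mA, giving V_DS = V_DD − I_D R_D = 3.43 − 8.33 × 0.12 = 2.43 V.
V_DS = 2.43 V ≥ V_ov = 1.84 V, confirming saturation.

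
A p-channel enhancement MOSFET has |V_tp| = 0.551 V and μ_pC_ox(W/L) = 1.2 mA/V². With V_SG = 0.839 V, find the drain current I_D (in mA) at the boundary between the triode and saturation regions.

At the boundary V_SD = V_ov = V_SG − |V_tp| = 0.839 − 0.551 = 0.288 V.
I_D = ½ k_p V_ov² = 0.5 × 1.2 × 0.288² = 0.0498 mA.

I_D = 0.0498 mA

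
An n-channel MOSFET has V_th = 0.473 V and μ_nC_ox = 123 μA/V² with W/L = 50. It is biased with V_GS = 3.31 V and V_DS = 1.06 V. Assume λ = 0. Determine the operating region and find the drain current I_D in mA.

k_n = μ_nC_ox · (W/L) = 6.15 mA/V².
V_ov = V_GS − V_th = 3.31 − 0.473 = 2.84 V.
Since V_DS = 1.06 V < V_ov = 2.84 V, the device is in the triode region.
I_D = k_n [V_ov · V_DS − ½ V_DS²] = 6.15 × [2.84 × 1.06 − 0.5 × 1.06²] = 15 mA.

Triode; I_D = 15.0 mA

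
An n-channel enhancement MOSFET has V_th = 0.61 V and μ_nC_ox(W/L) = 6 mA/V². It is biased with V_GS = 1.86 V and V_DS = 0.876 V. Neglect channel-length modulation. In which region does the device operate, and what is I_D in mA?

V_ov = V_GS − V_th = 1.86 − 0.61 = 1.25 V.
Since V_DS = 0.876 V < V_ov = 1.25 V, the device is in the triode region.
I_D = k_n [V_ov · V_DS − ½ V_DS²] = 6 × [1.25 × 0.876 − 0.5 × 0.876²] = 4.27 mA.

Triode; I_D = 4.27 mA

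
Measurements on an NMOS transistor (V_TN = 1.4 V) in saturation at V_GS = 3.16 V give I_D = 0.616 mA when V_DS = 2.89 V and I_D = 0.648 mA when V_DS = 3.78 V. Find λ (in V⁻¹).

With V_GS fixed, I_D ∝ (1 + λ V_DS) in saturation, so I_D2/I_D1 = (1 + λ V_DS2)/(1 + λ V_DS1).
0.648/0.616 = 1.052 = (1 + 3.78 λ)/(1 + 2.89 λ).
Solving: λ (I_D1 V_DS2 − I_D2 V_DS1) = I_D2 − I_D1, so λ = (0.648 − 0.616) / (0.616 × 3.78 − 0.648 × 2.89) = 0.032 / 0.456 = 0.0702 V⁻¹.

λ = 0.0702 V⁻¹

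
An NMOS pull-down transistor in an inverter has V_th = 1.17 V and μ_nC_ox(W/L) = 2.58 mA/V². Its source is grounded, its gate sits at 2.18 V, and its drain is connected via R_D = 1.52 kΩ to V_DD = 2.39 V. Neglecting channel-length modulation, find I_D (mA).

I_D = 1.15 mA

V_GS = V_G = 2.18 V, so V_ov = 2.18 − 1.17 = 1.01 V.
Assume saturation: I_D = ½ k_n V_ov² = 0.5 × 2.58 × 1.01² = 1.32 mA, giving V_DS = V_DD − I_D R_D = 2.39 − 1.32 × 1.52 = 0.39 V.
But 0.39 V < V_ov = 1.01 V, so the device is actually in triode.
In triode I_D = k_n[V_ov V_DS − ½ V_DS²] and I_D = (V_DD − V_DS)/R_D. Equating: 1.96 V_DS² − 4.961 V_DS + 2.39 = 0, giving V_DS = 0.647 V (the root below V_ov).
I_D = (2.39 − 0.647) / 1.52 = 1.15 mA.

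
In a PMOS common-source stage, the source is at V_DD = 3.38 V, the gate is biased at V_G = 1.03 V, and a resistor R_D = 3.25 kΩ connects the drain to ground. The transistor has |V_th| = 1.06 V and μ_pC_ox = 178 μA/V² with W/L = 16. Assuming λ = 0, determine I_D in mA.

V_SG = V_DD − V_G = 3.38 − 1.03 = 2.35 V, so V_ov = 2.35 − 1.06 = 1.29 V.
k_p = μ_pC_ox · (W/L) = 2.848 mA/V².
Assume saturation: I_D = ½ k_p V_ov² = 0.5 × 2.848 × 1.29² = 2.37 mA, giving V_SD = V_DD − I_D R_D = 3.38 − 2.37 × 3.25 = -4.32 V.
But -4.32 V < V_ov = 1.29 V, so the device is actually in triode.
In triode I_D = k_p[V_ov V_SD − ½ V_SD²] and I_D = (V_DD − V_SD)/R_D. Equating: 4.63 V_SD² − 12.94 V_SD + 3.38 = 0, giving V_SD = 0.292 V (the root below V_ov).
I_D = (3.38 − 0.292) / 3.25 = 0.95 mA.

I_D = 0.950 mA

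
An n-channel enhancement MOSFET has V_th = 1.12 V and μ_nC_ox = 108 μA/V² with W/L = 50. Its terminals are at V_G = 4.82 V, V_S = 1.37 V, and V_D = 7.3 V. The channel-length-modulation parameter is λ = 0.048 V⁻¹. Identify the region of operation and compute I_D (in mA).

Saturation; I_D = 18.8 mA

V_GS = V_G − V_S = 4.82 − 1.37 = 3.45 V; V_DS = V_D − V_S = 7.3 − 1.37 = 5.93 V.
k_n = μ_nC_ox · (W/L) = 5.4 mA/V².
V_ov = V_GS − V_th = 3.45 − 1.12 = 2.33 V.
Since V_DS = 5.93 V ≥ V_ov = 2.33 V, the device is in saturation.
I_D = ½ k_n V_ov² (1 + λ V_DS) = 0.5 × 5.4 × 2.33² × (1 + 0.048 × 5.93) = 18.8 mA.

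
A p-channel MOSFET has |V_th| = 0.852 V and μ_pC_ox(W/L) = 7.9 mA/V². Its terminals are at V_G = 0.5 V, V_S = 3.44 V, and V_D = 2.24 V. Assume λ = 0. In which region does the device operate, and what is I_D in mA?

V_SG = V_S − V_G = 3.44 − 0.5 = 2.94 V; V_SD = V_S − V_D = 3.44 − 2.24 = 1.2 V.
V_ov = V_SG − |V_th| = 2.94 − 0.852 = 2.09 V.
Since V_SD = 1.2 V < V_ov = 2.09 V, the device is in the triode region.
I_D = k_p [V_ov · V_SD − ½ V_SD²] = 7.9 × [2.09 × 1.2 − 0.5 × 1.2²] = 14.1 mA.

Triode; I_D = 14.1 mA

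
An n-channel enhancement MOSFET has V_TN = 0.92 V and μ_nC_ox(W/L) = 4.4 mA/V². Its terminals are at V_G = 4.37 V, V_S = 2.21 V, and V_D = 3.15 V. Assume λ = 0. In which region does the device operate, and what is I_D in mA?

Triode; I_D = 3.18 mA

V_GS = V_G − V_S = 4.37 − 2.21 = 2.16 V; V_DS = V_D − V_S = 3.15 − 2.21 = 0.94 V.
V_ov = V_GS − V_TN = 2.16 − 0.92 = 1.24 V.
Since V_DS = 0.94 V < V_ov = 1.24 V, the device is in the triode region.
I_D = k_n [V_ov · V_DS − ½ V_DS²] = 4.4 × [1.24 × 0.94 − 0.5 × 0.94²] = 3.18 mA.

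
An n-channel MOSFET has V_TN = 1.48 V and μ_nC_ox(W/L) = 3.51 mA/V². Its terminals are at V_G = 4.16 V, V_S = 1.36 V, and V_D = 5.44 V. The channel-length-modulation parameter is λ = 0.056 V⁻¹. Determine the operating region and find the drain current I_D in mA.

V_GS = V_G − V_S = 4.16 − 1.36 = 2.8 V; V_DS = V_D − V_S = 5.44 − 1.36 = 4.08 V.
V_ov = V_GS − V_TN = 2.8 − 1.48 = 1.32 V.
Since V_DS = 4.08 V ≥ V_ov = 1.32 V, the device is in saturation.
I_D = ½ k_n V_ov² (1 + λ V_DS) = 0.5 × 3.51 × 1.32² × (1 + 0.056 × 4.08) = 3.76 mA.

Saturation; I_D = 3.76 mA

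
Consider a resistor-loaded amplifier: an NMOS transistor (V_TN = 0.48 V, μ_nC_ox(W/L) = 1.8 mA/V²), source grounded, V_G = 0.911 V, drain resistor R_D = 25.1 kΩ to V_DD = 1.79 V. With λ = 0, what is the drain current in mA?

V_GS = V_G = 0.911 V, so V_ov = 0.911 − 0.48 = 0.431 V.
Assume saturation: I_D = ½ k_n V_ov² = 0.5 × 1.8 × 0.431² = 0.167 mA, giving V_DS = V_DD − I_D R_D = 1.79 − 0.167 × 25.1 = -2.41 V.
But -2.41 V < V_ov = 0.431 V, so the device is actually in triode.
In triode I_D = k_n[V_ov V_DS − ½ V_DS²] and I_D = (V_DD − V_DS)/R_D. Equating: 22.6 V_DS² − 20.47 V_DS + 1.79 = 0, giving V_DS = 0.098 V (the root below V_ov).
I_D = (1.79 − 0.098) / 25.1 = 0.0674 mA.

I_D = 0.0674 mA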